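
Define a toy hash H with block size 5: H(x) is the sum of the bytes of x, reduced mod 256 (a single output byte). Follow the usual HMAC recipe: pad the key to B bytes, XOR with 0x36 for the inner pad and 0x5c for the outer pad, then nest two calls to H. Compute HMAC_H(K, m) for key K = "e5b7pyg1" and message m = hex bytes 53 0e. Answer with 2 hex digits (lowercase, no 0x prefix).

13

Key "e5b7pyg1" = 65 35 62 37 70 79 67 31 is 8 bytes > B = 5, so hash it first: H(key) = b4, then zero-pad to 5 bytes: K' = b4 00 00 00 00.
K' ⊕ ipad = 82 36 36 36 36.  K' ⊕ opad = e8 5c 5c 5c 5c.
Inner input = (K'⊕ipad) ∥ m = 82 36 36 36 36 ∥ 53 0e.
Inner hash: sum = 130+54+54+54+54+83+14 = 443; mod 256 = 187 → bb.
Outer input = (K'⊕opad) ∥ inner = e8 5c 5c 5c 5c ∥ bb.
Outer hash (tag): sum = 232+92+92+92+92+187 = 787; mod 256 = 19 → 13.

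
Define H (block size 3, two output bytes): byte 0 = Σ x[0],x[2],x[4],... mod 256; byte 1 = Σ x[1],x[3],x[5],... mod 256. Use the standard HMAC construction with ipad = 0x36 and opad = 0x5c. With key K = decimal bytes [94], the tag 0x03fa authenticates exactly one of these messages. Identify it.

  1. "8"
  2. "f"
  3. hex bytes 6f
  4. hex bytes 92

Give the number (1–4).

Key decimal bytes [94] = 5e is 1 byte ≤ B = 3; zero-pad to 3 bytes: K' = 5e 00 00.
K' ⊕ ipad = 68 36 36; K' ⊕ opad = 02 5c 5c.
m1: inner = H(68 36 36 38) = 9e 6e; tag = H(02 5c 5c 9e 6e) = ccfa
m2: inner = H(68 36 36 66) = 9e 9c; tag = H(02 5c 5c 9e 9c) = fafa
m3: inner = H(68 36 36 6f) = 9e a5; tag = H(02 5c 5c 9e a5) = 03fa ← matches
m4: inner = H(68 36 36 92) = 9e c8; tag = H(02 5c 5c 9e c8) = 26fa

3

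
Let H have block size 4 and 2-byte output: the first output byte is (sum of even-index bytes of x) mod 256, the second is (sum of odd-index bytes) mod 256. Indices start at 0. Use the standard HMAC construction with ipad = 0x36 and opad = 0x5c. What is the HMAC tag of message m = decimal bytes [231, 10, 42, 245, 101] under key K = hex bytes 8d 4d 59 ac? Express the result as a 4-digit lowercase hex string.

7615

Key hex bytes 8d 4d 59 ac is exactly B = 4 bytes: K' = 8d 4d 59 ac.
K' ⊕ ipad = bb 7b 6f 9a.  K' ⊕ opad = d1 11 05 f0.
Inner input = (K'⊕ipad) ∥ m = bb 7b 6f 9a ∥ e7 0a 2a f5 65.
Inner hash: even-index sum = 672 mod 256 = 160; odd-index sum = 532 mod 256 = 20 → a0 14.
Outer input = (K'⊕opad) ∥ inner = d1 11 05 f0 ∥ a0 14.
Outer hash (tag): even-index sum = 374 mod 256 = 118; odd-index sum = 277 mod 256 = 21 → 76 15.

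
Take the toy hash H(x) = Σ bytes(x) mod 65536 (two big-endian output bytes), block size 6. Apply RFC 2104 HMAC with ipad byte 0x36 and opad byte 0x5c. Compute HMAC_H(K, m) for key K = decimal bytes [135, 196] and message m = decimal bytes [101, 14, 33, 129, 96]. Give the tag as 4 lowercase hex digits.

Key decimal bytes [135, 196] = 87 c4 is 2 bytes ≤ B = 6; zero-pad to 6 bytes: K' = 87 c4 00 00 00 00.
K' ⊕ ipad = b1 f2 36 36 36 36.  K' ⊕ opad = db 98 5c 5c 5c 5c.
Inner input = (K'⊕ipad) ∥ m = b1 f2 36 36 36 36 ∥ 65 0e 21 81 60.
Inner hash: sum = 177+242+54+54+54+54+101+14+33+129+96 = 1008 → 03 f0.
Outer input = (K'⊕opad) ∥ inner = db 98 5c 5c 5c 5c ∥ 03 f0.
Outer hash (tag): sum = 219+152+92+92+92+92+3+240 = 982 → 03 d6.

03d6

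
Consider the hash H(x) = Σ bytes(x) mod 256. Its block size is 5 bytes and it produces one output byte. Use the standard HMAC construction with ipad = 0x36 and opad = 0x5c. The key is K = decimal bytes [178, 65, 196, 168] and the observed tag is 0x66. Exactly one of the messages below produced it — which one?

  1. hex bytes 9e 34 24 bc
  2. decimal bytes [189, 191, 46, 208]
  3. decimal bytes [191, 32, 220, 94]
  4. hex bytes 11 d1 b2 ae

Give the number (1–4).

Key decimal bytes [178, 65, 196, 168] = b2 41 c4 a8 is 4 bytes ≤ B = 5; zero-pad to 5 bytes: K' = b2 41 c4 a8 00.
K' ⊕ ipad = 84 77 f2 9e 36; K' ⊕ opad = ee 1d 98 f4 5c.
m1: inner = H(84 77 f2 9e 36 9e 34 24 bc) = 73; tag = H(ee 1d 98 f4 5c 73) = 66 ← matches
m2: inner = H(84 77 f2 9e 36 bd bf 2e d0) = 3b; tag = H(ee 1d 98 f4 5c 3b) = 2e
m3: inner = H(84 77 f2 9e 36 bf 20 dc 5e) = da; tag = H(ee 1d 98 f4 5c da) = cd
m4: inner = H(84 77 f2 9e 36 11 d1 b2 ae) = 03; tag = H(ee 1d 98 f4 5c 03) = f6

1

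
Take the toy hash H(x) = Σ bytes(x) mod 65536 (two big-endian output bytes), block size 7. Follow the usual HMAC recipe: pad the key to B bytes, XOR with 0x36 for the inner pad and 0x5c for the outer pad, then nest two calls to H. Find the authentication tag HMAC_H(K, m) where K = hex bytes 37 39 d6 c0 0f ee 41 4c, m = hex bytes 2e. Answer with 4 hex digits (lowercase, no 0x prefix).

0310

Key hex bytes 37 39 d6 c0 0f ee 41 4c is 8 bytes > B = 7, so hash it first: H(key) = 03 90, then zero-pad to 7 bytes: K' = 03 90 00 00 00 00 00.
K' ⊕ ipad = 35 a6 36 36 36 36 36.  K' ⊕ opad = 5f cc 5c 5c 5c 5c 5c.
Inner input = (K'⊕ipad) ∥ m = 35 a6 36 36 36 36 36 ∥ 2e.
Inner hash: sum = 53+166+54+54+54+54+54+46 = 535 → 02 17.
Outer input = (K'⊕opad) ∥ inner = 5f cc 5c 5c 5c 5c 5c ∥ 02 17.
Outer hash (tag): sum = 95+204+92+92+92+92+92+2+23 = 784 → 03 10.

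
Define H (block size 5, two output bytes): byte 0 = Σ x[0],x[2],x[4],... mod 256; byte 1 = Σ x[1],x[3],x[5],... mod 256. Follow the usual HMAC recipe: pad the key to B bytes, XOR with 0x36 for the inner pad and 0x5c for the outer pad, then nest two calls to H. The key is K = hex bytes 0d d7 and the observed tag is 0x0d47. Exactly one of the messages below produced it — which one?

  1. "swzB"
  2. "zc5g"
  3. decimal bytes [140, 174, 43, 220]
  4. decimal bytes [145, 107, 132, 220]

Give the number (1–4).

1

Key hex bytes 0d d7 is 2 bytes ≤ B = 5; zero-pad to 5 bytes: K' = 0d d7 00 00 00.
K' ⊕ ipad = 3b e1 36 36 36; K' ⊕ opad = 51 8b 5c 5c 5c.
m1: inner = H(3b e1 36 36 36 73 77 7a 42) = 60 04; tag = H(51 8b 5c 5c 5c 60 04) = 0d47 ← matches
m2: inner = H(3b e1 36 36 36 7a 63 35 67) = 71 c6; tag = H(51 8b 5c 5c 5c 71 c6) = cf58
m3: inner = H(3b e1 36 36 36 8c ae 2b dc) = 31 ce; tag = H(51 8b 5c 5c 5c 31 ce) = d718
m4: inner = H(3b e1 36 36 36 91 6b 84 dc) = ee 2c; tag = H(51 8b 5c 5c 5c ee 2c) = 35d5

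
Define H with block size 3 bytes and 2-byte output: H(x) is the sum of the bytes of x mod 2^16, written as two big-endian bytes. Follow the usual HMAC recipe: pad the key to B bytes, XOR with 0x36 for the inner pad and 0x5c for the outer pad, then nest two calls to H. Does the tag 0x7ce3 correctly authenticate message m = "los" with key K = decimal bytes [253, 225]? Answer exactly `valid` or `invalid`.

Key decimal bytes [253, 225] = fd e1 is 2 bytes ≤ B = 3; zero-pad to 3 bytes: K' = fd e1 00.
K' ⊕ ipad = cb d7 36; K' ⊕ opad = a1 bd 5c.
Inner hash: sum = 203+215+54+108+111+115 = 806 → 03 26.
Outer hash (recomputed tag): sum = 161+189+92+3+38 = 483 → 01 e3.
Recomputed tag = 01e3; claimed = 7ce3 → mismatch.

invalid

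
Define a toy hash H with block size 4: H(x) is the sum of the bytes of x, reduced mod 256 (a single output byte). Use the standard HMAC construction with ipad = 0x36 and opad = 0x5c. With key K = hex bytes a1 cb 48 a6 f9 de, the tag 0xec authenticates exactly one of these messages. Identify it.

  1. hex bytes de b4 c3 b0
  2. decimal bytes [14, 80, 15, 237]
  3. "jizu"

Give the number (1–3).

3

Key hex bytes a1 cb 48 a6 f9 de is 6 bytes > B = 4, so hash it first: H(key) = 31, then zero-pad to 4 bytes: K' = 31 00 00 00.
K' ⊕ ipad = 07 36 36 36; K' ⊕ opad = 6d 5c 5c 5c.
m1: inner = H(07 36 36 36 de b4 c3 b0) = ae; tag = H(6d 5c 5c 5c ae) = 2f
m2: inner = H(07 36 36 36 0e 50 0f ed) = 03; tag = H(6d 5c 5c 5c 03) = 84
m3: inner = H(07 36 36 36 6a 69 7a 75) = 6b; tag = H(6d 5c 5c 5c 6b) = ec ← matches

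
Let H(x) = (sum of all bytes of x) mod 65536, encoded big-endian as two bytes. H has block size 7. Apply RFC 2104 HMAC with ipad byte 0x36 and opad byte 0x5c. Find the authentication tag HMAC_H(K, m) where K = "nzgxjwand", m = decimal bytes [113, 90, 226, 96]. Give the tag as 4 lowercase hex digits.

Key "nzgxjwand" = 6e 7a 67 78 6a 77 61 6e 64 is 9 bytes > B = 7, so hash it first: H(key) = 03 db, then zero-pad to 7 bytes: K' = 03 db 00 00 00 00 00.
K' ⊕ ipad = 35 ed 36 36 36 36 36.  K' ⊕ opad = 5f 87 5c 5c 5c 5c 5c.
Inner input = (K'⊕ipad) ∥ m = 35 ed 36 36 36 36 36 ∥ 71 5a e2 60.
Inner hash: sum = 53+237+54+54+54+54+54+113+90+226+96 = 1085 → 04 3d.
Outer input = (K'⊕opad) ∥ inner = 5f 87 5c 5c 5c 5c 5c ∥ 04 3d.
Outer hash (tag): sum = 95+135+92+92+92+92+92+4+61 = 755 → 02 f3.

02f3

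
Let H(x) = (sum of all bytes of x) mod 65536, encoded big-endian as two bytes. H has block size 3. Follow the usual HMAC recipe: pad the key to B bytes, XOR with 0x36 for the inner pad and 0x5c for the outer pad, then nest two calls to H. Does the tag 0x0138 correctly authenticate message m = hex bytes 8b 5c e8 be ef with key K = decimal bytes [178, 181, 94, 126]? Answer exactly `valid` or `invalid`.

valid

Key decimal bytes [178, 181, 94, 126] = b2 b5 5e 7e is 4 bytes > B = 3, so hash it first: H(key) = 02 43, then zero-pad to 3 bytes: K' = 02 43 00.
K' ⊕ ipad = 34 75 36; K' ⊕ opad = 5e 1f 5c.
Inner hash: sum = 52+117+54+139+92+232+190+239 = 1115 → 04 5b.
Outer hash (recomputed tag): sum = 94+31+92+4+91 = 312 → 01 38.
Recomputed tag = 0138; claimed = 0138 → match.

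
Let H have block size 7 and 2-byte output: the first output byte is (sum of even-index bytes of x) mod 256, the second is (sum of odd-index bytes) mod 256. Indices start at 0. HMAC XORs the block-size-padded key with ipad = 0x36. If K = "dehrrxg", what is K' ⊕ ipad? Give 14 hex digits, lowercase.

52535e44444e51

Key "dehrrxg" = 64 65 68 72 72 78 67 is exactly B = 7 bytes: K' = 64 65 68 72 72 78 67.
XOR each byte with 0x36: 64⊕36=52, 65⊕36=53, 68⊕36=5e, 72⊕36=44, 72⊕36=44, 78⊕36=4e, 67⊕36=51.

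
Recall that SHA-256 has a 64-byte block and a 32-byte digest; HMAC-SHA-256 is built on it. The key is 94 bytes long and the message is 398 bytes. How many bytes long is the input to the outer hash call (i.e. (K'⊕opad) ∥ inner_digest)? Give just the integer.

Key is 94 > 64 bytes, so it is hashed to 32 bytes then zero-padded to 64: |K'| = 64.
Outer input = (K'⊕opad) ∥ H(inner) → 64 + 32 = 96 bytes.

96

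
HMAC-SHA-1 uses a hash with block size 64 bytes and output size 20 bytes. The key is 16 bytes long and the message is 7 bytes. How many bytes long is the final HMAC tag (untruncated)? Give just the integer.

20

The tag is one SHA-1 digest: 20 bytes.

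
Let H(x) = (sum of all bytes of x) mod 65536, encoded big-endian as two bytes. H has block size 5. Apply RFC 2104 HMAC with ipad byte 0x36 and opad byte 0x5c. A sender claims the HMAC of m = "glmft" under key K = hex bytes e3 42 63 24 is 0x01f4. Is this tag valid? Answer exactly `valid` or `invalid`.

Key hex bytes e3 42 63 24 is 4 bytes ≤ B = 5; zero-pad to 5 bytes: K' = e3 42 63 24 00.
K' ⊕ ipad = d5 74 55 12 36; K' ⊕ opad = bf 1e 3f 78 5c.
Inner hash: sum = 213+116+85+18+54+103+108+109+102+116 = 1024 → 04 00.
Outer hash (recomputed tag): sum = 191+30+63+120+92+4+0 = 500 → 01 f4.
Recomputed tag = 01f4; claimed = 01f4 → match.

valid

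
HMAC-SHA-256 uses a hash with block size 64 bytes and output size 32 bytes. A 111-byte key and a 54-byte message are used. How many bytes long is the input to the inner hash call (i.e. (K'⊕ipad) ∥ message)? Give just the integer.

Key is 111 > 64 bytes, so it is hashed to 32 bytes then zero-padded to 64: |K'| = 64.
Inner input = (K'⊕ipad) ∥ m → 64 + 54 = 118 bytes.

118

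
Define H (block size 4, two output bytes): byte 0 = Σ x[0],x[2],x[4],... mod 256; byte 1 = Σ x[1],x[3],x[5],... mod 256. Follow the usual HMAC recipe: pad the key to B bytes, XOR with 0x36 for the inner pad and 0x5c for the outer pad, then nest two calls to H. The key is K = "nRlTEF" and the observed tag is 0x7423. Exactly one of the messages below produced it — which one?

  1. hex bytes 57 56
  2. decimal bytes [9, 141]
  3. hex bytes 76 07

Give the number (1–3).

3

Key "nRlTEF" = 6e 52 6c 54 45 46 is 6 bytes > B = 4, so hash it first: H(key) = 1f ec, then zero-pad to 4 bytes: K' = 1f ec 00 00.
K' ⊕ ipad = 29 da 36 36; K' ⊕ opad = 43 b0 5c 5c.
m1: inner = H(29 da 36 36 57 56) = b6 66; tag = H(43 b0 5c 5c b6 66) = 5572
m2: inner = H(29 da 36 36 09 8d) = 68 9d; tag = H(43 b0 5c 5c 68 9d) = 07a9
m3: inner = H(29 da 36 36 76 07) = d5 17; tag = H(43 b0 5c 5c d5 17) = 7423 ← matches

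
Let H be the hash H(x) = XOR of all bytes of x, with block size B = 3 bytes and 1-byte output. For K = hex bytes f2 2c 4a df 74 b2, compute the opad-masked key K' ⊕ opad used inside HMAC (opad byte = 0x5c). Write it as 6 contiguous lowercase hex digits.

Key hex bytes f2 2c 4a df 74 b2 is 6 bytes > B = 3, so hash it first: H(key) = 8d, then zero-pad to 3 bytes: K' = 8d 00 00.
XOR each byte with 0x5c: 8d⊕5c=d1, 00⊕5c=5c, 00⊕5c=5c.

d15c5c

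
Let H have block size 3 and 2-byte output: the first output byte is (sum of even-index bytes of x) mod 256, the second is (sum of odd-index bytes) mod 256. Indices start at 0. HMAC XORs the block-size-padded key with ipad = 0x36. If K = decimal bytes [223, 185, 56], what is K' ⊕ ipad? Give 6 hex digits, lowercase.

Key decimal bytes [223, 185, 56] = df b9 38 is exactly B = 3 bytes: K' = df b9 38.
XOR each byte with 0x36: df⊕36=e9, b9⊕36=8f, 38⊕36=0e.

e98f0e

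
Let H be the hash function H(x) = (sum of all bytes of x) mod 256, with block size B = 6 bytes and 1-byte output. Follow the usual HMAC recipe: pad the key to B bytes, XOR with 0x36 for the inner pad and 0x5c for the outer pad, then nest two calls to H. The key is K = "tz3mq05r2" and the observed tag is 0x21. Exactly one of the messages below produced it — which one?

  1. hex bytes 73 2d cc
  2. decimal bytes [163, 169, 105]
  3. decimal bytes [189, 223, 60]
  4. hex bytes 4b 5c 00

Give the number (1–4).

2

Key "tz3mq05r2" = 74 7a 33 6d 71 30 35 72 32 is 9 bytes > B = 6, so hash it first: H(key) = 08, then zero-pad to 6 bytes: K' = 08 00 00 00 00 00.
K' ⊕ ipad = 3e 36 36 36 36 36; K' ⊕ opad = 54 5c 5c 5c 5c 5c.
m1: inner = H(3e 36 36 36 36 36 73 2d cc) = b8; tag = H(54 5c 5c 5c 5c 5c b8) = d8
m2: inner = H(3e 36 36 36 36 36 a3 a9 69) = 01; tag = H(54 5c 5c 5c 5c 5c 01) = 21 ← matches
m3: inner = H(3e 36 36 36 36 36 bd df 3c) = 24; tag = H(54 5c 5c 5c 5c 5c 24) = 44
m4: inner = H(3e 36 36 36 36 36 4b 5c 00) = f3; tag = H(54 5c 5c 5c 5c 5c f3) = 13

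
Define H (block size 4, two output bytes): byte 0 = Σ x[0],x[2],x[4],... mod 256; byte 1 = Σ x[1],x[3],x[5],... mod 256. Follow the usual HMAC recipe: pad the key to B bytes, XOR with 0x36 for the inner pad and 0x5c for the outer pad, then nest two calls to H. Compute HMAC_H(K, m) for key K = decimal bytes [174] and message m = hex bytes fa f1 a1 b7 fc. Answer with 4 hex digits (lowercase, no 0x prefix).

Key decimal bytes [174] = ae is 1 byte ≤ B = 4; zero-pad to 4 bytes: K' = ae 00 00 00.
K' ⊕ ipad = 98 36 36 36.  K' ⊕ opad = f2 5c 5c 5c.
Inner input = (K'⊕ipad) ∥ m = 98 36 36 36 ∥ fa f1 a1 b7 fc.
Inner hash: even-index sum = 869 mod 256 = 101; odd-index sum = 532 mod 256 = 20 → 65 14.
Outer input = (K'⊕opad) ∥ inner = f2 5c 5c 5c ∥ 65 14.
Outer hash (tag): even-index sum = 435 mod 256 = 179; odd-index sum = 204 mod 256 = 204 → b3 cc.

b3cc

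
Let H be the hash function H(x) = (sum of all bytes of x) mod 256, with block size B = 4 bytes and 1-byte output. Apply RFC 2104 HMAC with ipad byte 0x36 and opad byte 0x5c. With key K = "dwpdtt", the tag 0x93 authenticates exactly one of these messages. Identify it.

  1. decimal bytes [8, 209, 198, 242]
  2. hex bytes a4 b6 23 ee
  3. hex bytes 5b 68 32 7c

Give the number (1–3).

Key "dwpdtt" = 64 77 70 64 74 74 is 6 bytes > B = 4, so hash it first: H(key) = 97, then zero-pad to 4 bytes: K' = 97 00 00 00.
K' ⊕ ipad = a1 36 36 36; K' ⊕ opad = cb 5c 5c 5c.
m1: inner = H(a1 36 36 36 08 d1 c6 f2) = d4; tag = H(cb 5c 5c 5c d4) = b3
m2: inner = H(a1 36 36 36 a4 b6 23 ee) = ae; tag = H(cb 5c 5c 5c ae) = 8d
m3: inner = H(a1 36 36 36 5b 68 32 7c) = b4; tag = H(cb 5c 5c 5c b4) = 93 ← matches

3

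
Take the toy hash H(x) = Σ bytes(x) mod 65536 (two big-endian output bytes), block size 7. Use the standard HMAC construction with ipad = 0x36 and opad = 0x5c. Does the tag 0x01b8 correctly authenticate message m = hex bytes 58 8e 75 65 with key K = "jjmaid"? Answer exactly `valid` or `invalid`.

valid

Key "jjmaid" = 6a 6a 6d 61 69 64 is 6 bytes ≤ B = 7; zero-pad to 7 bytes: K' = 6a 6a 6d 61 69 64 00.
K' ⊕ ipad = 5c 5c 5b 57 5f 52 36; K' ⊕ opad = 36 36 31 3d 35 38 5c.
Inner hash: sum = 92+92+91+87+95+82+54+88+142+117+101 = 1041 → 04 11.
Outer hash (recomputed tag): sum = 54+54+49+61+53+56+92+4+17 = 440 → 01 b8.
Recomputed tag = 01b8; claimed = 01b8 → match.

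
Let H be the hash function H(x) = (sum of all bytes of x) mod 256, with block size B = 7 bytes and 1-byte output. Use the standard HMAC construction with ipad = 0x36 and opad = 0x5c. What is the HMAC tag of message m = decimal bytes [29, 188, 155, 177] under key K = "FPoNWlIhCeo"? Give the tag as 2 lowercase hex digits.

fb

Key "FPoNWlIhCeo" = 46 50 6f 4e 57 6c 49 68 43 65 6f is 11 bytes > B = 7, so hash it first: H(key) = de, then zero-pad to 7 bytes: K' = de 00 00 00 00 00 00.
K' ⊕ ipad = e8 36 36 36 36 36 36.  K' ⊕ opad = 82 5c 5c 5c 5c 5c 5c.
Inner input = (K'⊕ipad) ∥ m = e8 36 36 36 36 36 36 ∥ 1d bc 9b b1.
Inner hash: sum = 232+54+54+54+54+54+54+29+188+155+177 = 1105; mod 256 = 81 → 51.
Outer input = (K'⊕opad) ∥ inner = 82 5c 5c 5c 5c 5c 5c ∥ 51.
Outer hash (tag): sum = 130+92+92+92+92+92+92+81 = 763; mod 256 = 251 → fb.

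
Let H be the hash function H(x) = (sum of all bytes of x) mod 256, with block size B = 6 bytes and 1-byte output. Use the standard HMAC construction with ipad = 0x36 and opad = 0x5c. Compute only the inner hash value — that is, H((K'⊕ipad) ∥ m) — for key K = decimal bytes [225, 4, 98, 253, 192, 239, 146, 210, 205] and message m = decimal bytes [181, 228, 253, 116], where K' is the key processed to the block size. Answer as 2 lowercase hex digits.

Key decimal bytes [225, 4, 98, 253, 192, 239, 146, 210, 205] = e1 04 62 fd c0 ef 92 d2 cd is 9 bytes > B = 6, so hash it first: H(key) = 24, then zero-pad to 6 bytes: K' = 24 00 00 00 00 00.
K' ⊕ ipad = 12 36 36 36 36 36.
Inner input = 12 36 36 36 36 36 ∥ b5 e4 fd 74.
Inner hash: sum = 18+54+54+54+54+54+181+228+253+116 = 1066; mod 256 = 42 → 2a.

2a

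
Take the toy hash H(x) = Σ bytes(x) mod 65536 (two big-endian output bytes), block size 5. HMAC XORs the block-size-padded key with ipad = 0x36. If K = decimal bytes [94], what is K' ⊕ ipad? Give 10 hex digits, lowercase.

Key decimal bytes [94] = 5e is 1 byte ≤ B = 5; zero-pad to 5 bytes: K' = 5e 00 00 00 00.
XOR each byte with 0x36: 5e⊕36=68, 00⊕36=36, 00⊕36=36, 00⊕36=36, 00⊕36=36.

6836363636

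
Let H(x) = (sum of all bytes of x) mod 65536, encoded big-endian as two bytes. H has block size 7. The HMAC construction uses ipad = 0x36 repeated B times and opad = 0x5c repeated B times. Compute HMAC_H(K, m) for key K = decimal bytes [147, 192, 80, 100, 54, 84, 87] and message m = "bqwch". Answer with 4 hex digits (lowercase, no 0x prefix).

025c

Key decimal bytes [147, 192, 80, 100, 54, 84, 87] = 93 c0 50 64 36 54 57 is exactly B = 7 bytes: K' = 93 c0 50 64 36 54 57.
K' ⊕ ipad = a5 f6 66 52 00 62 61.  K' ⊕ opad = cf 9c 0c 38 6a 08 0b.
Inner input = (K'⊕ipad) ∥ m = a5 f6 66 52 00 62 61 ∥ 62 71 77 63 68.
Inner hash: sum = 165+246+102+82+0+98+97+98+113+119+99+104 = 1323 → 05 2b.
Outer input = (K'⊕opad) ∥ inner = cf 9c 0c 38 6a 08 0b ∥ 05 2b.
Outer hash (tag): sum = 207+156+12+56+106+8+11+5+43 = 604 → 02 5c.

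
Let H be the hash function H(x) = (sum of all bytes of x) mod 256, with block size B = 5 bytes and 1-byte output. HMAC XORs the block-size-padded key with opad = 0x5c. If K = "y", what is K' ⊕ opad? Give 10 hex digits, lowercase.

255c5c5c5c

Key "y" = 79 is 1 byte ≤ B = 5; zero-pad to 5 bytes: K' = 79 00 00 00 00.
XOR each byte with 0x5c: 79⊕5c=25, 00⊕5c=5c, 00⊕5c=5c, 00⊕5c=5c, 00⊕5c=5c.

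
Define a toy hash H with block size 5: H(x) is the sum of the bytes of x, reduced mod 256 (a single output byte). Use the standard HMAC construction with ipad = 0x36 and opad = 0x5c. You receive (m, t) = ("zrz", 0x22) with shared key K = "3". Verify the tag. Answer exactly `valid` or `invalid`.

valid

Key "3" = 33 is 1 byte ≤ B = 5; zero-pad to 5 bytes: K' = 33 00 00 00 00.
K' ⊕ ipad = 05 36 36 36 36; K' ⊕ opad = 6f 5c 5c 5c 5c.
Inner hash: sum = 5+54+54+54+54+122+114+122 = 579; mod 256 = 67 → 43.
Outer hash (recomputed tag): sum = 111+92+92+92+92+67 = 546; mod 256 = 34 → 22.
Recomputed tag = 22; claimed = 22 → match.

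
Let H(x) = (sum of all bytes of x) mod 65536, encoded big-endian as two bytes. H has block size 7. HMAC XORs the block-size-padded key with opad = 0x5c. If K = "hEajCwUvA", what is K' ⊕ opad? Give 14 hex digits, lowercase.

Key "hEajCwUvA" = 68 45 61 6a 43 77 55 76 41 is 9 bytes > B = 7, so hash it first: H(key) = 03 3e, then zero-pad to 7 bytes: K' = 03 3e 00 00 00 00 00.
XOR each byte with 0x5c: 03⊕5c=5f, 3e⊕5c=62, 00⊕5c=5c, 00⊕5c=5c, 00⊕5c=5c, 00⊕5c=5c, 00⊕5c=5c.

5f625c5c5c5c5c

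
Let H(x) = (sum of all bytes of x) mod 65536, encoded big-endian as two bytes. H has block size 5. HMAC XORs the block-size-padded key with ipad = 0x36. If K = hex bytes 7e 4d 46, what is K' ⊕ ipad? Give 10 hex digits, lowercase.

Key hex bytes 7e 4d 46 is 3 bytes ≤ B = 5; zero-pad to 5 bytes: K' = 7e 4d 46 00 00.
XOR each byte with 0x36: 7e⊕36=48, 4d⊕36=7b, 46⊕36=70, 00⊕36=36, 00⊕36=36.

487b703636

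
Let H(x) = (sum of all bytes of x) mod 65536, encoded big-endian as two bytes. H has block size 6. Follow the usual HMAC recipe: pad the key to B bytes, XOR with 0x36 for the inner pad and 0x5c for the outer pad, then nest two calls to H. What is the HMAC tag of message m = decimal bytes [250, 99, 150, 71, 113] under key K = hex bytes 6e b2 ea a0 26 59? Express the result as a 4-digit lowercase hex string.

03ce

Key hex bytes 6e b2 ea a0 26 59 is exactly B = 6 bytes: K' = 6e b2 ea a0 26 59.
K' ⊕ ipad = 58 84 dc 96 10 6f.  K' ⊕ opad = 32 ee b6 fc 7a 05.
Inner input = (K'⊕ipad) ∥ m = 58 84 dc 96 10 6f ∥ fa 63 96 47 71.
Inner hash: sum = 88+132+220+150+16+111+250+99+150+71+113 = 1400 → 05 78.
Outer input = (K'⊕opad) ∥ inner = 32 ee b6 fc 7a 05 ∥ 05 78.
Outer hash (tag): sum = 50+238+182+252+122+5+5+120 = 974 → 03 ce.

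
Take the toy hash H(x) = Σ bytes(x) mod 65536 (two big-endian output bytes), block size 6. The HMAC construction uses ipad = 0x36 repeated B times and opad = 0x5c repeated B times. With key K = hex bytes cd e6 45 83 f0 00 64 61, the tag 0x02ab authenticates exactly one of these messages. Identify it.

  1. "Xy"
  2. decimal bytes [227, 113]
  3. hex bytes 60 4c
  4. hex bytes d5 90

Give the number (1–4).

4

Key hex bytes cd e6 45 83 f0 00 64 61 is 8 bytes > B = 6, so hash it first: H(key) = 04 30, then zero-pad to 6 bytes: K' = 04 30 00 00 00 00.
K' ⊕ ipad = 32 06 36 36 36 36; K' ⊕ opad = 58 6c 5c 5c 5c 5c.
m1: inner = H(32 06 36 36 36 36 58 79) = 01 e1; tag = H(58 6c 5c 5c 5c 5c 01 e1) = 0316
m2: inner = H(32 06 36 36 36 36 e3 71) = 02 64; tag = H(58 6c 5c 5c 5c 5c 02 64) = 029a
m3: inner = H(32 06 36 36 36 36 60 4c) = 01 bc; tag = H(58 6c 5c 5c 5c 5c 01 bc) = 02f1
m4: inner = H(32 06 36 36 36 36 d5 90) = 02 75; tag = H(58 6c 5c 5c 5c 5c 02 75) = 02ab ← matches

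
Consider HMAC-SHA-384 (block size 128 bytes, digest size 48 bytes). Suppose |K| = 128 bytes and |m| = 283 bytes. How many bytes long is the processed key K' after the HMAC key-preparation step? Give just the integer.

128

Key is 128 ≤ 128 bytes, zero-padded: |K'| = 128.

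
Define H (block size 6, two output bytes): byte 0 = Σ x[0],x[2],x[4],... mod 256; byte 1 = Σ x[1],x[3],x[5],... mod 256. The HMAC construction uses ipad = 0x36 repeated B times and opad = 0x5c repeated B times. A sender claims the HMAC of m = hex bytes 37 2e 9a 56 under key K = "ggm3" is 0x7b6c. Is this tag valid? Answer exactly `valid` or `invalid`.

Key "ggm3" = 67 67 6d 33 is 4 bytes ≤ B = 6; zero-pad to 6 bytes: K' = 67 67 6d 33 00 00.
K' ⊕ ipad = 51 51 5b 05 36 36; K' ⊕ opad = 3b 3b 31 6f 5c 5c.
Inner hash: even-index sum = 435 mod 256 = 179; odd-index sum = 272 mod 256 = 16 → b3 10.
Outer hash (recomputed tag): even-index sum = 379 mod 256 = 123; odd-index sum = 278 mod 256 = 22 → 7b 16.
Recomputed tag = 7b16; claimed = 7b6c → mismatch.

invalid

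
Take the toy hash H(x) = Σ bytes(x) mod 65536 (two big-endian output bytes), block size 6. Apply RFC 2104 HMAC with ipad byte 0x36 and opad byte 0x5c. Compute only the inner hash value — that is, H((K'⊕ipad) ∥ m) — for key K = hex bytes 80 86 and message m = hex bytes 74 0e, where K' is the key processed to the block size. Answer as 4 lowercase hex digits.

02c0

Key hex bytes 80 86 is 2 bytes ≤ B = 6; zero-pad to 6 bytes: K' = 80 86 00 00 00 00.
K' ⊕ ipad = b6 b0 36 36 36 36.
Inner input = b6 b0 36 36 36 36 ∥ 74 0e.
Inner hash: sum = 182+176+54+54+54+54+116+14 = 704 → 02 c0.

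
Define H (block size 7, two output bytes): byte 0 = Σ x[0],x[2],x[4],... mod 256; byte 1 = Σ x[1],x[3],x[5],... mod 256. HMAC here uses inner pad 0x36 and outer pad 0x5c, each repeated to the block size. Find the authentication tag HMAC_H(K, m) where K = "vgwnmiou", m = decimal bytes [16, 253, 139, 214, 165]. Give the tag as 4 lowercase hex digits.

da1b

Key "vgwnmiou" = 76 67 77 6e 6d 69 6f 75 is 8 bytes > B = 7, so hash it first: H(key) = c9 b3, then zero-pad to 7 bytes: K' = c9 b3 00 00 00 00 00.
K' ⊕ ipad = ff 85 36 36 36 36 36.  K' ⊕ opad = 95 ef 5c 5c 5c 5c 5c.
Inner input = (K'⊕ipad) ∥ m = ff 85 36 36 36 36 36 ∥ 10 fd 8b d6 a5.
Inner hash: even-index sum = 884 mod 256 = 116; odd-index sum = 561 mod 256 = 49 → 74 31.
Outer input = (K'⊕opad) ∥ inner = 95 ef 5c 5c 5c 5c 5c ∥ 74 31.
Outer hash (tag): even-index sum = 474 mod 256 = 218; odd-index sum = 539 mod 256 = 27 → da 1b.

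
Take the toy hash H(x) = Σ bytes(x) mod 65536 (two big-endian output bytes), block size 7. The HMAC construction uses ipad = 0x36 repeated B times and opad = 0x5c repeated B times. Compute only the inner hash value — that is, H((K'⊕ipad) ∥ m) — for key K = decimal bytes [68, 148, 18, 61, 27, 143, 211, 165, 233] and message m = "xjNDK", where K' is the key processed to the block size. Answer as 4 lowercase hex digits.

0303

Key decimal bytes [68, 148, 18, 61, 27, 143, 211, 165, 233] = 44 94 12 3d 1b 8f d3 a5 e9 is 9 bytes > B = 7, so hash it first: H(key) = 04 32, then zero-pad to 7 bytes: K' = 04 32 00 00 00 00 00.
K' ⊕ ipad = 32 04 36 36 36 36 36.
Inner input = 32 04 36 36 36 36 36 ∥ 78 6a 4e 44 4b.
Inner hash: sum = 50+4+54+54+54+54+54+120+106+78+68+75 = 771 → 03 03.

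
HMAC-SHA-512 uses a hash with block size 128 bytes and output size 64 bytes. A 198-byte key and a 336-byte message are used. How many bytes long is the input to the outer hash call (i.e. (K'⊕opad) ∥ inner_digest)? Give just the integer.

Key is 198 > 128 bytes, so it is hashed to 64 bytes then zero-padded to 128: |K'| = 128.
Outer input = (K'⊕opad) ∥ H(inner) → 128 + 64 = 192 bytes.

192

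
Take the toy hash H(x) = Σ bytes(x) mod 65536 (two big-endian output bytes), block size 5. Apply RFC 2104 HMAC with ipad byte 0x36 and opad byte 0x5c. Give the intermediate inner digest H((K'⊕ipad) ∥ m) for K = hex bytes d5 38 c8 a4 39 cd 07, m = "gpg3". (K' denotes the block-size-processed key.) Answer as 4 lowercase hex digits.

Key hex bytes d5 38 c8 a4 39 cd 07 is 7 bytes > B = 5, so hash it first: H(key) = 03 86, then zero-pad to 5 bytes: K' = 03 86 00 00 00.
K' ⊕ ipad = 35 b0 36 36 36.
Inner input = 35 b0 36 36 36 ∥ 67 70 67 33.
Inner hash: sum = 53+176+54+54+54+103+112+103+51 = 760 → 02 f8.

02f8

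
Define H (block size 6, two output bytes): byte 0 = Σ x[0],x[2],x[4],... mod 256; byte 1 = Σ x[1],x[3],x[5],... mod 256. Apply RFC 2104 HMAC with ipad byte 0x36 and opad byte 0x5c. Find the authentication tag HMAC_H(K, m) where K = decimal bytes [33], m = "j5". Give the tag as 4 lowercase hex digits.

22eb

Key decimal bytes [33] = 21 is 1 byte ≤ B = 6; zero-pad to 6 bytes: K' = 21 00 00 00 00 00.
K' ⊕ ipad = 17 36 36 36 36 36.  K' ⊕ opad = 7d 5c 5c 5c 5c 5c.
Inner input = (K'⊕ipad) ∥ m = 17 36 36 36 36 36 ∥ 6a 35.
Inner hash: even-index sum = 237 mod 256 = 237; odd-index sum = 215 mod 256 = 215 → ed d7.
Outer input = (K'⊕opad) ∥ inner = 7d 5c 5c 5c 5c 5c ∥ ed d7.
Outer hash (tag): even-index sum = 546 mod 256 = 34; odd-index sum = 491 mod 256 = 235 → 22 eb.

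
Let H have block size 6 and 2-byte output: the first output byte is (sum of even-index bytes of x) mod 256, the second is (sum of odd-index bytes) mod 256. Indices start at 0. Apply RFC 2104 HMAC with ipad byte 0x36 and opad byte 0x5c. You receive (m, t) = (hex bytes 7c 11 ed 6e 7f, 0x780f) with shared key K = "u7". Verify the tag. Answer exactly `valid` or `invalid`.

Key "u7" = 75 37 is 2 bytes ≤ B = 6; zero-pad to 6 bytes: K' = 75 37 00 00 00 00.
K' ⊕ ipad = 43 01 36 36 36 36; K' ⊕ opad = 29 6b 5c 5c 5c 5c.
Inner hash: even-index sum = 663 mod 256 = 151; odd-index sum = 236 mod 256 = 236 → 97 ec.
Outer hash (recomputed tag): even-index sum = 376 mod 256 = 120; odd-index sum = 527 mod 256 = 15 → 78 0f.
Recomputed tag = 780f; claimed = 780f → match.

valid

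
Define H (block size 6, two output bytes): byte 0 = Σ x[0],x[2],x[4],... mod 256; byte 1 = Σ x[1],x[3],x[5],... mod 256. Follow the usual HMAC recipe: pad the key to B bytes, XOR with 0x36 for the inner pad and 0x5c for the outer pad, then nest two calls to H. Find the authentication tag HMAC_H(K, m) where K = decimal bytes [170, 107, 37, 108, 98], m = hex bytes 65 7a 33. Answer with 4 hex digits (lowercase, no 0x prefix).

Key decimal bytes [170, 107, 37, 108, 98] = aa 6b 25 6c 62 is 5 bytes ≤ B = 6; zero-pad to 6 bytes: K' = aa 6b 25 6c 62 00.
K' ⊕ ipad = 9c 5d 13 5a 54 36.  K' ⊕ opad = f6 37 79 30 3e 5c.
Inner input = (K'⊕ipad) ∥ m = 9c 5d 13 5a 54 36 ∥ 65 7a 33.
Inner hash: even-index sum = 411 mod 256 = 155; odd-index sum = 359 mod 256 = 103 → 9b 67.
Outer input = (K'⊕opad) ∥ inner = f6 37 79 30 3e 5c ∥ 9b 67.
Outer hash (tag): even-index sum = 584 mod 256 = 72; odd-index sum = 298 mod 256 = 42 → 48 2a.

482a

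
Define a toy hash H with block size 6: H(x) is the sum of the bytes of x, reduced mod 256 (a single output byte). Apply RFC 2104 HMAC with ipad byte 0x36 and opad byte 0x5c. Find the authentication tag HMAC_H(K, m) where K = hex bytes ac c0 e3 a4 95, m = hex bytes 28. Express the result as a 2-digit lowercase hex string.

Key hex bytes ac c0 e3 a4 95 is 5 bytes ≤ B = 6; zero-pad to 6 bytes: K' = ac c0 e3 a4 95 00.
K' ⊕ ipad = 9a f6 d5 92 a3 36.  K' ⊕ opad = f0 9c bf f8 c9 5c.
Inner input = (K'⊕ipad) ∥ m = 9a f6 d5 92 a3 36 ∥ 28.
Inner hash: sum = 154+246+213+146+163+54+40 = 1016; mod 256 = 248 → f8.
Outer input = (K'⊕opad) ∥ inner = f0 9c bf f8 c9 5c ∥ f8.
Outer hash (tag): sum = 240+156+191+248+201+92+248 = 1376; mod 256 = 96 → 60.

60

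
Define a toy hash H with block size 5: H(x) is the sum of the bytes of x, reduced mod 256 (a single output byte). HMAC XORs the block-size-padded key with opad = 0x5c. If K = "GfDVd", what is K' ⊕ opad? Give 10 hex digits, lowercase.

1b3a180a38

Key "GfDVd" = 47 66 44 56 64 is exactly B = 5 bytes: K' = 47 66 44 56 64.
XOR each byte with 0x5c: 47⊕5c=1b, 66⊕5c=3a, 44⊕5c=18, 56⊕5c=0a, 64⊕5c=38.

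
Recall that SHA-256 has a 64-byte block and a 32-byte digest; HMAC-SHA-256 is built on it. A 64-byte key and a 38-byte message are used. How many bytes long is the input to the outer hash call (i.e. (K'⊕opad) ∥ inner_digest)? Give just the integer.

Key is 64 ≤ 64 bytes, zero-padded: |K'| = 64.
Outer input = (K'⊕opad) ∥ H(inner) → 64 + 32 = 96 bytes.

96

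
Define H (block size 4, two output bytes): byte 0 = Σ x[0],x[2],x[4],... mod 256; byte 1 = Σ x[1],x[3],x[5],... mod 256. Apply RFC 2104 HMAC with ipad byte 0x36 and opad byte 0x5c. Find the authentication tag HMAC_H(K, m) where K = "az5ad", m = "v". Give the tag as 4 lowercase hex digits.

7a06

Key "az5ad" = 61 7a 35 61 64 is 5 bytes > B = 4, so hash it first: H(key) = fa db, then zero-pad to 4 bytes: K' = fa db 00 00.
K' ⊕ ipad = cc ed 36 36.  K' ⊕ opad = a6 87 5c 5c.
Inner input = (K'⊕ipad) ∥ m = cc ed 36 36 ∥ 76.
Inner hash: even-index sum = 376 mod 256 = 120; odd-index sum = 291 mod 256 = 35 → 78 23.
Outer input = (K'⊕opad) ∥ inner = a6 87 5c 5c ∥ 78 23.
Outer hash (tag): even-index sum = 378 mod 256 = 122; odd-index sum = 262 mod 256 = 6 → 7a 06.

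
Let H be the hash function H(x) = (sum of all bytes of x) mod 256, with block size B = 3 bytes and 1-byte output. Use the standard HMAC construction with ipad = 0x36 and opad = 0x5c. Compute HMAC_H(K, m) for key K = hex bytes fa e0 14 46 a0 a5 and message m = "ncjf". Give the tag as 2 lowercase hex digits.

Key hex bytes fa e0 14 46 a0 a5 is 6 bytes > B = 3, so hash it first: H(key) = 79, then zero-pad to 3 bytes: K' = 79 00 00.
K' ⊕ ipad = 4f 36 36.  K' ⊕ opad = 25 5c 5c.
Inner input = (K'⊕ipad) ∥ m = 4f 36 36 ∥ 6e 63 6a 66.
Inner hash: sum = 79+54+54+110+99+106+102 = 604; mod 256 = 92 → 5c.
Outer input = (K'⊕opad) ∥ inner = 25 5c 5c ∥ 5c.
Outer hash (tag): sum = 37+92+92+92 = 313; mod 256 = 57 → 39.

39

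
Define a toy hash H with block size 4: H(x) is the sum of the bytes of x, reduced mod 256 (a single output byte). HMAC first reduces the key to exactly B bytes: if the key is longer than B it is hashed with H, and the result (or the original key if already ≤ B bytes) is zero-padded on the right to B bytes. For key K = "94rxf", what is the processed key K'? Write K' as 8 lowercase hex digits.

bd000000

|K| = 5 > B = 4, so first hash the key.
H(K): sum = 57+52+114+120+102 = 445; mod 256 = 189 → bd.
Zero-pad H(K) = bd to 4 bytes: K' = bd 00 00 00.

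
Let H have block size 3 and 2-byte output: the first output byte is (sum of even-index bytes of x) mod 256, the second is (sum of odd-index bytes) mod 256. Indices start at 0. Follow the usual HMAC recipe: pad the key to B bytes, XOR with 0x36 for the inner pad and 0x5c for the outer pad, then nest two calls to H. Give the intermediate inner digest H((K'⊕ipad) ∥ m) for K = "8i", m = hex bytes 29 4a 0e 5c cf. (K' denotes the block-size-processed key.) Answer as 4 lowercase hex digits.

ea65

Key "8i" = 38 69 is 2 bytes ≤ B = 3; zero-pad to 3 bytes: K' = 38 69 00.
K' ⊕ ipad = 0e 5f 36.
Inner input = 0e 5f 36 ∥ 29 4a 0e 5c cf.
Inner hash: even-index sum = 234 mod 256 = 234; odd-index sum = 357 mod 256 = 101 → ea 65.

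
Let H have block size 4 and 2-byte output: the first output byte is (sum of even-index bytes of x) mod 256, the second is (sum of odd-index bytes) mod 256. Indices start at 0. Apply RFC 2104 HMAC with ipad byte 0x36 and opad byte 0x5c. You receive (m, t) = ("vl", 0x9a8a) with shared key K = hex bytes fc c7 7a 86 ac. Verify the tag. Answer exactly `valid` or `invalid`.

Key hex bytes fc c7 7a 86 ac is 5 bytes > B = 4, so hash it first: H(key) = 22 4d, then zero-pad to 4 bytes: K' = 22 4d 00 00.
K' ⊕ ipad = 14 7b 36 36; K' ⊕ opad = 7e 11 5c 5c.
Inner hash: even-index sum = 192 mod 256 = 192; odd-index sum = 285 mod 256 = 29 → c0 1d.
Outer hash (recomputed tag): even-index sum = 410 mod 256 = 154; odd-index sum = 138 mod 256 = 138 → 9a 8a.
Recomputed tag = 9a8a; claimed = 9a8a → match.

valid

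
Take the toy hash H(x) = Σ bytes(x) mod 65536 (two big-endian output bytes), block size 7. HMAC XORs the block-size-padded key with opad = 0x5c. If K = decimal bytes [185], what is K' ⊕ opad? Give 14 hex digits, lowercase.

Key decimal bytes [185] = b9 is 1 byte ≤ B = 7; zero-pad to 7 bytes: K' = b9 00 00 00 00 00 00.
XOR each byte with 0x5c: b9⊕5c=e5, 00⊕5c=5c, 00⊕5c=5c, 00⊕5c=5c, 00⊕5c=5c, 00⊕5c=5c, 00⊕5c=5c.

e55c5c5c5c5c5c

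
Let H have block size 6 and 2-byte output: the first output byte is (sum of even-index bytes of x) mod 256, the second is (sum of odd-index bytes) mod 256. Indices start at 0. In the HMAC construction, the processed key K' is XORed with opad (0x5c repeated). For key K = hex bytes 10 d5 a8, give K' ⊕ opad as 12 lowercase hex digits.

Key hex bytes 10 d5 a8 is 3 bytes ≤ B = 6; zero-pad to 6 bytes: K' = 10 d5 a8 00 00 00.
XOR each byte with 0x5c: 10⊕5c=4c, d5⊕5c=89, a8⊕5c=f4, 00⊕5c=5c, 00⊕5c=5c, 00⊕5c=5c.

4c89f45c5c5c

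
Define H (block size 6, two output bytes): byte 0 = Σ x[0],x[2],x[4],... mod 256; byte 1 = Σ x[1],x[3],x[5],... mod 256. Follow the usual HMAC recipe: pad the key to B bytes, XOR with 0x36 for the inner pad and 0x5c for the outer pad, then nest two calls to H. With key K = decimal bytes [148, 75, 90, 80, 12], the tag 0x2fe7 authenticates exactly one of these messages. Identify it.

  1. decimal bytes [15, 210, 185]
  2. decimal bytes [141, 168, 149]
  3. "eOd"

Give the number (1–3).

Key decimal bytes [148, 75, 90, 80, 12] = 94 4b 5a 50 0c is 5 bytes ≤ B = 6; zero-pad to 6 bytes: K' = 94 4b 5a 50 0c 00.
K' ⊕ ipad = a2 7d 6c 66 3a 36; K' ⊕ opad = c8 17 06 0c 50 5c.
m1: inner = H(a2 7d 6c 66 3a 36 0f d2 b9) = 10 eb; tag = H(c8 17 06 0c 50 5c 10 eb) = 2e6a
m2: inner = H(a2 7d 6c 66 3a 36 8d a8 95) = 6a c1; tag = H(c8 17 06 0c 50 5c 6a c1) = 8840
m3: inner = H(a2 7d 6c 66 3a 36 65 4f 64) = 11 68; tag = H(c8 17 06 0c 50 5c 11 68) = 2fe7 ← matches

3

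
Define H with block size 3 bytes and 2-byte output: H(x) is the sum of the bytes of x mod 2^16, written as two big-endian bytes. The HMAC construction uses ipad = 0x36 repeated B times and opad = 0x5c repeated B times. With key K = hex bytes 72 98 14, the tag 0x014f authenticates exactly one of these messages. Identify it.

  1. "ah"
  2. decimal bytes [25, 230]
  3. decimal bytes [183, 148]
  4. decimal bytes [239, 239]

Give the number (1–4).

Key hex bytes 72 98 14 is exactly B = 3 bytes: K' = 72 98 14.
K' ⊕ ipad = 44 ae 22; K' ⊕ opad = 2e c4 48.
m1: inner = H(44 ae 22 61 68) = 01 dd; tag = H(2e c4 48 01 dd) = 0218
m2: inner = H(44 ae 22 19 e6) = 02 13; tag = H(2e c4 48 02 13) = 014f ← matches
m3: inner = H(44 ae 22 b7 94) = 02 5f; tag = H(2e c4 48 02 5f) = 019b
m4: inner = H(44 ae 22 ef ef) = 02 f2; tag = H(2e c4 48 02 f2) = 022e

2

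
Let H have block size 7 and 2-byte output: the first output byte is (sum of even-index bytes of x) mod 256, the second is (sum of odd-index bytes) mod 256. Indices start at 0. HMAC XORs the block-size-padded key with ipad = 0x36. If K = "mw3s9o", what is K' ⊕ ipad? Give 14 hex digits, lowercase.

5b4105450f5936

Key "mw3s9o" = 6d 77 33 73 39 6f is 6 bytes ≤ B = 7; zero-pad to 7 bytes: K' = 6d 77 33 73 39 6f 00.
XOR each byte with 0x36: 6d⊕36=5b, 77⊕36=41, 33⊕36=05, 73⊕36=45, 39⊕36=0f, 6f⊕36=59, 00⊕36=36.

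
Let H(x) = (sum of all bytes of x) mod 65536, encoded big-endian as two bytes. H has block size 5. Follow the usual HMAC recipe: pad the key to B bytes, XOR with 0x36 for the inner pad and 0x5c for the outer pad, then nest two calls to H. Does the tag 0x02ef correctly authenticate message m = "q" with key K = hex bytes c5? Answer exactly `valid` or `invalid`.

invalid

Key hex bytes c5 is 1 byte ≤ B = 5; zero-pad to 5 bytes: K' = c5 00 00 00 00.
K' ⊕ ipad = f3 36 36 36 36; K' ⊕ opad = 99 5c 5c 5c 5c.
Inner hash: sum = 243+54+54+54+54+113 = 572 → 02 3c.
Outer hash (recomputed tag): sum = 153+92+92+92+92+2+60 = 583 → 02 47.
Recomputed tag = 0247; claimed = 02ef → mismatch.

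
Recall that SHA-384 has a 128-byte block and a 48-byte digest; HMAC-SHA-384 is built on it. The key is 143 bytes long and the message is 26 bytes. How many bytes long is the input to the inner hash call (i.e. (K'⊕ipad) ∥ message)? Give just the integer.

154

Key is 143 > 128 bytes, so it is hashed to 48 bytes then zero-padded to 128: |K'| = 128.
Inner input = (K'⊕ipad) ∥ m → 128 + 26 = 154 bytes.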